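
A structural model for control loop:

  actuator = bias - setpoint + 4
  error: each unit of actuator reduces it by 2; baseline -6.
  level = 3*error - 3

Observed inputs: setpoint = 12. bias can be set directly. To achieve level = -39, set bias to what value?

bias = 11

Substituting into the actuator equation gives actuator = bias - 8.
Substituting into the error equation gives error = -2*bias + 10.
This gives level = -6*bias + 27.
Solve -6*bias + 27 = -39: bias = (-39 - 27) / -6 = 11.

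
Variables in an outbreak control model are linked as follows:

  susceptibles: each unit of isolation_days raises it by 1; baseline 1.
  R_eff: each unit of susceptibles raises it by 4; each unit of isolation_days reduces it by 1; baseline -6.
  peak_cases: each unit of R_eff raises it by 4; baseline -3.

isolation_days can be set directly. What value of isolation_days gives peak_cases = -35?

isolation_days = -2

Substituting into the R_eff equation gives R_eff = 3*isolation_days - 2.
Substituting into the peak_cases equation gives peak_cases = 12*isolation_days - 11.
Solve 12*isolation_days - 11 = -35: isolation_days = (-35 + 11) / 12 = -2.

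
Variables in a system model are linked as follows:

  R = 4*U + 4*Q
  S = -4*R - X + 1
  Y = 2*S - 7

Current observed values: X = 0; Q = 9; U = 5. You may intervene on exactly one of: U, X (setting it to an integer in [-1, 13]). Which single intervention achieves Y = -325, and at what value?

set U = 1

Intervening on U: with other inputs at their observed values, Y = -32*U - 293. Solving for -325 gives U = 1, within [-1, 13].
Intervening on X: Y = -2*X - 453. Reaching -325 requires X = -64, outside [-1, 13].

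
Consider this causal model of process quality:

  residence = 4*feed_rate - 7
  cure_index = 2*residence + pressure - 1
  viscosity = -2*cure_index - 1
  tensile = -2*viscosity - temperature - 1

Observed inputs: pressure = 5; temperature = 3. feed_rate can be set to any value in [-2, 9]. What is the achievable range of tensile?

Substituting into the cure_index equation gives cure_index = 8*feed_rate - 10.
Substituting into the viscosity equation gives viscosity = -16*feed_rate + 19.
Substituting into the tensile equation gives tensile = 32*feed_rate - 42.
Linear in feed_rate, so extremes are at the endpoints: feed_rate = -2 gives tensile = -106; feed_rate = 9 gives tensile = 246.

-106 to 246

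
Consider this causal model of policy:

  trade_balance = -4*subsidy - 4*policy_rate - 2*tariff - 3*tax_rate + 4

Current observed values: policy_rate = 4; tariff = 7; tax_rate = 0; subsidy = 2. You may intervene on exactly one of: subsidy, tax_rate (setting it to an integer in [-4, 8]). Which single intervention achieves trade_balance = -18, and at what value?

set subsidy = -2

Intervening on subsidy: with other inputs at their observed values, trade_balance = -4*subsidy - 26. Solving for -18 gives subsidy = -2, within [-4, 8].
Intervening on tax_rate: trade_balance = -3*tax_rate - 34. Reaching -18 requires tax_rate = -16/3, not an integer.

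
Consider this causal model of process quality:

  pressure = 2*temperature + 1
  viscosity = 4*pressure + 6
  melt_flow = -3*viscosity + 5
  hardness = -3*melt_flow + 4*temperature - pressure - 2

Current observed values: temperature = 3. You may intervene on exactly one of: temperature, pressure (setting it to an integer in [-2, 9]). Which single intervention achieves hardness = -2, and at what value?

set temperature = -1

Intervening on temperature: with other inputs at their observed values, hardness = 74*temperature + 72. Solving for -2 gives temperature = -1, within [-2, 9].
Intervening on pressure: hardness = 35*pressure + 49. Reaching -2 requires pressure = -51/35, not an integer.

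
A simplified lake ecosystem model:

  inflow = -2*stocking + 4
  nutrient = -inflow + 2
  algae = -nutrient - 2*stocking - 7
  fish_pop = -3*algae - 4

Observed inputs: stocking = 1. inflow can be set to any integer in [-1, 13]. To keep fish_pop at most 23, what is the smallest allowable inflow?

inflow = 2

Intervening on inflow fixes its value directly, overriding its dependence on stocking.
Substituting into the algae equation gives algae = inflow - 11.
So fish_pop = -3*inflow + 29.
Require -3*inflow + 29 ≤ 23, so inflow ≥ 2.
The smallest integer in [-1, 13] satisfying this is 2.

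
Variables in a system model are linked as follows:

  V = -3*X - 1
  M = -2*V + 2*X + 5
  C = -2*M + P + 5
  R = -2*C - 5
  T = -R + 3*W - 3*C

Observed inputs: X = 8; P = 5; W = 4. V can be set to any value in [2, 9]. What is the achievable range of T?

13 to 41

Intervening on V fixes its value directly, overriding its dependence on X.
Substituting into the M equation gives M = -2*V + 21.
Substituting into the C equation gives C = 4*V - 32.
R becomes -8*V + 59.
Substituting into the T equation gives T = -4*V + 49.
Linear in V, so extremes are at the endpoints: V = 2 gives T = 41; V = 9 gives T = 13.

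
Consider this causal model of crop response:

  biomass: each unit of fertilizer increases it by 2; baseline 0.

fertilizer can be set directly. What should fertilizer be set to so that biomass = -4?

Solve 2*fertilizer = -4: fertilizer = -4 / 2 = -2.

fertilizer = -2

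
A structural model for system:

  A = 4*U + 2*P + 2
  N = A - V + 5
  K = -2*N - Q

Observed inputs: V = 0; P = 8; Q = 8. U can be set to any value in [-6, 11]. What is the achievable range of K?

Substituting into the A equation gives A = 4*U + 18.
Substituting into the N equation gives N = 4*U + 23.
Substituting into the K equation gives K = -8*U - 54.
Linear in U, so extremes are at the endpoints: U = -6 gives K = -6; U = 11 gives K = -142.

-142 to -6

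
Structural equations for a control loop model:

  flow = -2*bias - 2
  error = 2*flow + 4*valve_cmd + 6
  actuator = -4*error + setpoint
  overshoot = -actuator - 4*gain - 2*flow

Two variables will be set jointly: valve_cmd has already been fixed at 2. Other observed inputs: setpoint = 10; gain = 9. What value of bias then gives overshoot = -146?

With valve_cmd held at 2:
Substituting into the error equation gives error = -4*bias + 10.
actuator becomes 16*bias - 30.
This gives overshoot = -12*bias - 2.
Solve -12*bias - 2 = -146: bias = (-146 + 2) / -12 = 12.

bias = 12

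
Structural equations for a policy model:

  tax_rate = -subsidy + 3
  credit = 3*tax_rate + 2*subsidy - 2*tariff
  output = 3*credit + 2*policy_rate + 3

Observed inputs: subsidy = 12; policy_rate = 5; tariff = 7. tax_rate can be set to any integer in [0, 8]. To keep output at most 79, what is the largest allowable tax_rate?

tax_rate = 4

Intervening on tax_rate fixes its value directly, overriding its dependence on subsidy.
Substituting into the credit equation gives credit = 3*tax_rate + 10.
Substituting into the output equation gives output = 9*tax_rate + 43.
Require 9*tax_rate + 43 ≤ 79, so tax_rate ≤ 4.
The largest integer in [0, 8] satisfying this is 4.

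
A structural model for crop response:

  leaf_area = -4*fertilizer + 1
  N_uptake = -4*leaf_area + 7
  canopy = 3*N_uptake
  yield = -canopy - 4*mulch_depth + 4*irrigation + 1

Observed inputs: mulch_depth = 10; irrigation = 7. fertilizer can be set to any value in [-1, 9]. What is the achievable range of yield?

Substituting into the N_uptake equation gives N_uptake = 16*fertilizer + 3.
Substituting into the canopy equation gives canopy = 48*fertilizer + 9.
Substituting into the yield equation gives yield = -48*fertilizer - 20.
Linear in fertilizer, so extremes are at the endpoints: fertilizer = -1 gives yield = 28; fertilizer = 9 gives yield = -452.

-452 to 28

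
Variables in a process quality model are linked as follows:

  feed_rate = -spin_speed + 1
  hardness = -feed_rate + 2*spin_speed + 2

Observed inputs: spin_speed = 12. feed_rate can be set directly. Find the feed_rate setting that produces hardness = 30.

Intervening on feed_rate fixes its value directly, overriding its dependence on spin_speed.
Substituting into the hardness equation gives hardness = -feed_rate + 26.
Solve -feed_rate + 26 = 30: feed_rate = (30 - 26) / -1 = -4.

feed_rate = -4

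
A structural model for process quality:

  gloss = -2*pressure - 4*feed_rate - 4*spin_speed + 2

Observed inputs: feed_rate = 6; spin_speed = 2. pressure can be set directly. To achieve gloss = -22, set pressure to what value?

pressure = -4

Substituting into the gloss equation gives gloss = -2*pressure - 30.
Solve -2*pressure - 30 = -22: pressure = (-22 + 30) / -2 = -4.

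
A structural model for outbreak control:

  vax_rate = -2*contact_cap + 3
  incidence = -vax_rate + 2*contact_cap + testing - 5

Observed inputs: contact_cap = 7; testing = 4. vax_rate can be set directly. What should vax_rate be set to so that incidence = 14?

Intervening on vax_rate fixes its value directly, overriding its dependence on contact_cap.
Substituting into the incidence equation gives incidence = -vax_rate + 13.
Solve -vax_rate + 13 = 14: vax_rate = (14 - 13) / -1 = -1.

vax_rate = -1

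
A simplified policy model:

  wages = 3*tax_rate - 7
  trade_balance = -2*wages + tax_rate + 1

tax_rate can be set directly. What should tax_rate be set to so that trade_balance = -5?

tax_rate = 4

Substituting into the trade_balance equation gives trade_balance = -5*tax_rate + 15.
Solve -5*tax_rate + 15 = -5: tax_rate = (-5 - 15) / -5 = 4.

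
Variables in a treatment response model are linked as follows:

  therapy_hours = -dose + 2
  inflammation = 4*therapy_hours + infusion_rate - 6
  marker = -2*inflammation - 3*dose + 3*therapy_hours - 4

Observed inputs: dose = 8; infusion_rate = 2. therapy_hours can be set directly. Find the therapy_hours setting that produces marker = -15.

Intervening on therapy_hours fixes its value directly, overriding its dependence on dose.
Substituting into the inflammation equation gives inflammation = 4*therapy_hours - 4.
Substituting into the marker equation gives marker = -5*therapy_hours - 20.
Solve -5*therapy_hours - 20 = -15: therapy_hours = (-15 + 20) / -5 = -1.

therapy_hours = -1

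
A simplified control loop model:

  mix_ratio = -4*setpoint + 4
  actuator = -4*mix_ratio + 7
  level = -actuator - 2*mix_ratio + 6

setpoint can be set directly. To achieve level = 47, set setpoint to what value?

setpoint = -5

Substituting into the actuator equation gives actuator = 16*setpoint - 9.
So level = -8*setpoint + 7.
Solve -8*setpoint + 7 = 47: setpoint = (47 - 7) / -8 = -5.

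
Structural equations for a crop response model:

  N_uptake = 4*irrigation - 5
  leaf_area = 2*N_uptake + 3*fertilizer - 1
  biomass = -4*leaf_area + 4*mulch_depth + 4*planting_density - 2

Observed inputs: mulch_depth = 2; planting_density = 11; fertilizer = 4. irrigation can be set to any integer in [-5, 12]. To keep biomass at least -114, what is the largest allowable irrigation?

irrigation = 5

Substituting into the leaf_area equation gives leaf_area = 8*irrigation + 1.
Substituting into the biomass equation gives biomass = -32*irrigation + 46.
Require -32*irrigation + 46 ≥ -114, so irrigation ≤ 5.
The largest integer in [-5, 12] satisfying this is 5.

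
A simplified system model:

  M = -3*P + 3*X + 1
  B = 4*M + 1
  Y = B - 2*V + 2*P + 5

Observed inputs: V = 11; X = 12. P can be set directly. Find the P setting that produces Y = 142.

P = -1

Substituting into the M equation gives M = -3*P + 37.
Substituting into the B equation gives B = -12*P + 149.
So Y = -10*P + 132.
Solve -10*P + 132 = 142: P = (142 - 132) / -10 = -1.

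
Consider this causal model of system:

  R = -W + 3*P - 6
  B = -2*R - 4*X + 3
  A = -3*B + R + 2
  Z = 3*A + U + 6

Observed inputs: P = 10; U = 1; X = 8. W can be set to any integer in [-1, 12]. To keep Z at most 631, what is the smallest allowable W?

W = 7

Substituting into the R equation gives R = -W + 24.
Substituting into the B equation gives B = 2*W - 77.
Substituting into the A equation gives A = -7*W + 257.
Z becomes -21*W + 778.
Require -21*W + 778 ≤ 631, so W ≥ 7.
The smallest integer in [-1, 12] satisfying this is 7.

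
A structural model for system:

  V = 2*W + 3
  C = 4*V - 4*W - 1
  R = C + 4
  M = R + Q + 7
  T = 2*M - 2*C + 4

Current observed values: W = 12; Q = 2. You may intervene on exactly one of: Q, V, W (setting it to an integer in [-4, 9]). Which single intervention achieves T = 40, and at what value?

Intervening on Q: with other inputs at their observed values, T = 2*Q + 26. Solving for 40 gives Q = 7, within [-4, 9].
Intervening on V: the paths from V to T cancel (net effect zero), leaving T = 30; 40 is unreachable this way.
Intervening on W: the paths from W to T cancel (net effect zero), leaving T = 30; 40 is unreachable this way.

set Q = 7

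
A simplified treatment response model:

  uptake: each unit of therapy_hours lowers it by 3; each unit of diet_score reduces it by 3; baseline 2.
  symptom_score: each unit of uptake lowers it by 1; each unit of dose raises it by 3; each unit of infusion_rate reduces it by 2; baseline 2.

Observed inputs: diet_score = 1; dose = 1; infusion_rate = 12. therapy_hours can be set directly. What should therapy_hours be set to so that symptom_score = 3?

Substituting into the uptake equation gives uptake = -3*therapy_hours - 1.
So symptom_score = 3*therapy_hours - 18.
Solve 3*therapy_hours - 18 = 3: therapy_hours = (3 + 18) / 3 = 7.

therapy_hours = 7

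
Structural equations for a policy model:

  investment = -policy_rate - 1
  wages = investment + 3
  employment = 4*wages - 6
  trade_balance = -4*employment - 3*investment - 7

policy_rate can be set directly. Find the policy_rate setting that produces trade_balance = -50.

Substituting into the wages equation gives wages = -policy_rate + 2.
employment becomes -4*policy_rate + 2.
This gives trade_balance = 19*policy_rate - 12.
Solve 19*policy_rate - 12 = -50: policy_rate = (-50 + 12) / 19 = -2.

policy_rate = -2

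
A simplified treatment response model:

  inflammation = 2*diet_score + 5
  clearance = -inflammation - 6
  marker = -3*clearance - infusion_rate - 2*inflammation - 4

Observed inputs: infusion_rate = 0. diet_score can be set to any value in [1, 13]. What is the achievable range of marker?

Substituting into the clearance equation gives clearance = -2*diet_score - 11.
So marker = 2*diet_score + 19.
Linear in diet_score, so extremes are at the endpoints: diet_score = 1 gives marker = 21; diet_score = 13 gives marker = 45.

21 to 45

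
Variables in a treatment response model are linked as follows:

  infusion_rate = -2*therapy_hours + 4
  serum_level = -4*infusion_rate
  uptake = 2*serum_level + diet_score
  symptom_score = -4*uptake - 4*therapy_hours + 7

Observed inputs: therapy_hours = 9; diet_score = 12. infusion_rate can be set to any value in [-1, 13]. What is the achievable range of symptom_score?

-109 to 339

Intervening on infusion_rate fixes its value directly, overriding its dependence on therapy_hours.
Substituting into the uptake equation gives uptake = -8*infusion_rate + 12.
This gives symptom_score = 32*infusion_rate - 77.
Linear in infusion_rate, so extremes are at the endpoints: infusion_rate = -1 gives symptom_score = -109; infusion_rate = 13 gives symptom_score = 339.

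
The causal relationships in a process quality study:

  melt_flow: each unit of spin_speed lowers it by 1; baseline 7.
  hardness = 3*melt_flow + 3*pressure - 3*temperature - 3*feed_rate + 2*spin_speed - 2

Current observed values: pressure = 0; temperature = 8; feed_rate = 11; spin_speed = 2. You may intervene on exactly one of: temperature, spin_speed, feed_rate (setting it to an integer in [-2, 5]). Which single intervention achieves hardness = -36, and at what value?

set spin_speed = -2

Intervening on temperature: hardness = -3*temperature - 16. Reaching -36 requires temperature = 20/3, not an integer.
Intervening on spin_speed: with other inputs at their observed values, hardness = -spin_speed - 38. Solving for -36 gives spin_speed = -2, within [-2, 5].
Intervening on feed_rate: hardness = -3*feed_rate - 7. Reaching -36 requires feed_rate = 29/3, not an integer.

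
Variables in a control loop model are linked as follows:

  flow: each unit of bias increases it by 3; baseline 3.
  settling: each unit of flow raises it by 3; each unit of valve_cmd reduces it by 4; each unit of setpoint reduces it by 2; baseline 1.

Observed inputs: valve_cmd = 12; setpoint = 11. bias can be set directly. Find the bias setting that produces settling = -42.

bias = 2

Substituting into the settling equation gives settling = 9*bias - 60.
Solve 9*bias - 60 = -42: bias = (-42 + 60) / 9 = 2.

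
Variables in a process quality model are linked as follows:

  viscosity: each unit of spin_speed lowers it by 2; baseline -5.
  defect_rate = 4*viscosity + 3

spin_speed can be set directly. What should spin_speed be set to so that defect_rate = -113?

Substituting into the defect_rate equation gives defect_rate = -8*spin_speed - 17.
Solve -8*spin_speed - 17 = -113: spin_speed = (-113 + 17) / -8 = 12.

spin_speed = 12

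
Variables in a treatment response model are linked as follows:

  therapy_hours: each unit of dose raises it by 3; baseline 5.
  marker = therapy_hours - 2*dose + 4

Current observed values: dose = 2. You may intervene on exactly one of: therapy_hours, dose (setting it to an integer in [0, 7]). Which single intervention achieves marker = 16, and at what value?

Intervening on therapy_hours: marker = therapy_hours. Reaching 16 requires therapy_hours = 16, outside [0, 7].
Intervening on dose: with other inputs at their observed values, marker = dose + 9. Solving for 16 gives dose = 7, within [0, 7].

set dose = 7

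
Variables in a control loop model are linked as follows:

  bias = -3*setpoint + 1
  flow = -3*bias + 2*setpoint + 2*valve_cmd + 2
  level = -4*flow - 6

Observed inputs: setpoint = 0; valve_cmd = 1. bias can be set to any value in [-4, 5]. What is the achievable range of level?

Intervening on bias fixes its value directly, overriding its dependence on setpoint.
Substituting into the flow equation gives flow = -3*bias + 4.
So level = 12*bias - 22.
Linear in bias, so extremes are at the endpoints: bias = -4 gives level = -70; bias = 5 gives level = 38.

-70 to 38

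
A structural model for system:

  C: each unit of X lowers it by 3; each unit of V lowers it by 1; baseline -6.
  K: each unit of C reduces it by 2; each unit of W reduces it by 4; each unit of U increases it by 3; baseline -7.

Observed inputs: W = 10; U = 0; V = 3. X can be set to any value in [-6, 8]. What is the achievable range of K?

-65 to 19

Substituting into the C equation gives C = -3*X - 9.
Substituting into the K equation gives K = 6*X - 29.
Linear in X, so extremes are at the endpoints: X = -6 gives K = -65; X = 8 gives K = 19.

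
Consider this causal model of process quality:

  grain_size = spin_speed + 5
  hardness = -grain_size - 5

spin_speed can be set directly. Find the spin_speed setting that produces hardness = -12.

spin_speed = 2

Substituting into the hardness equation gives hardness = -spin_speed - 10.
Solve -spin_speed - 10 = -12: spin_speed = (-12 + 10) / -1 = 2.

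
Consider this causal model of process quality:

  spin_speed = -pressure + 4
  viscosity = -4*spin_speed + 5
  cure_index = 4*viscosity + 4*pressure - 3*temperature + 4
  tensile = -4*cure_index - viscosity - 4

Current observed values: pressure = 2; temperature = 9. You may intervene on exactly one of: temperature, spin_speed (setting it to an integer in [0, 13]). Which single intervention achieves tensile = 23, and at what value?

Intervening on temperature: with other inputs at their observed values, tensile = 12*temperature - 1. Solving for 23 gives temperature = 2, within [0, 13].
Intervening on spin_speed: tensile = 68*spin_speed - 29. Reaching 23 requires spin_speed = 13/17, not an integer.

set temperature = 2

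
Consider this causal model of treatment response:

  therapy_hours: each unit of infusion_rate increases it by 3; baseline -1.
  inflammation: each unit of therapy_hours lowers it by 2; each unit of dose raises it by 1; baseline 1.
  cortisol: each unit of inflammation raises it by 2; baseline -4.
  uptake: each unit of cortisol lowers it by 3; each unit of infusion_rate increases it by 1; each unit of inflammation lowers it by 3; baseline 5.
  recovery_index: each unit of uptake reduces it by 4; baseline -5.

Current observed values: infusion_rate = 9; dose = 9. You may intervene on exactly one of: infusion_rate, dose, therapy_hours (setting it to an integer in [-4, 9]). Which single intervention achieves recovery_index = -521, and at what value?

Intervening on infusion_rate: with other inputs at their observed values, recovery_index = -220*infusion_rate + 359. Solving for -521 gives infusion_rate = 4, within [-4, 9].
Intervening on dose: recovery_index = 36*dose - 1945. Reaching -521 requires dose = 356/9, not an integer.
Intervening on therapy_hours: recovery_index = -72*therapy_hours + 251. Reaching -521 requires therapy_hours = 193/18, not an integer.

set infusion_rate = 4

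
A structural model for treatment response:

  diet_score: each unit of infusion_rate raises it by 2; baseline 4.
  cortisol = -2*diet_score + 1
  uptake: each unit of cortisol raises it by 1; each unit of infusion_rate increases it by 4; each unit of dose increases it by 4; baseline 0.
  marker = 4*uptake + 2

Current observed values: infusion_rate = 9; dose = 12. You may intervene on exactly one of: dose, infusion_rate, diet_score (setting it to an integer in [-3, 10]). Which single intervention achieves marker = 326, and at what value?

set diet_score = 2

Intervening on dose: marker = 16*dose - 26. Reaching 326 requires dose = 22, outside [-3, 10].
Intervening on infusion_rate: the paths from infusion_rate to marker cancel (net effect zero), leaving marker = 166; 326 is unreachable this way.
Intervening on diet_score: with other inputs at their observed values, marker = -8*diet_score + 342. Solving for 326 gives diet_score = 2, within [-3, 10].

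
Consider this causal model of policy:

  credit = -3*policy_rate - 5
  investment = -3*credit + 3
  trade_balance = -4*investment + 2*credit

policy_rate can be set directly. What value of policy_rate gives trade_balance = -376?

Substituting into the investment equation gives investment = 9*policy_rate + 18.
trade_balance becomes -42*policy_rate - 82.
Solve -42*policy_rate - 82 = -376: policy_rate = (-376 + 82) / -42 = 7.

policy_rate = 7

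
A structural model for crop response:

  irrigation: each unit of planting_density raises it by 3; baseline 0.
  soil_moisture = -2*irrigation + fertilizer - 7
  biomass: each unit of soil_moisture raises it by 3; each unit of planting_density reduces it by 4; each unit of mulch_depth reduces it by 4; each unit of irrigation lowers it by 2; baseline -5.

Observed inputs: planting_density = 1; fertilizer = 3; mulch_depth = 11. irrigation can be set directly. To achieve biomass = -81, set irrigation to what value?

irrigation = 2

Intervening on irrigation fixes its value directly, overriding its dependence on planting_density.
Substituting into the soil_moisture equation gives soil_moisture = -2*irrigation - 4.
Substituting into the biomass equation gives biomass = -8*irrigation - 65.
Solve -8*irrigation - 65 = -81: irrigation = (-81 + 65) / -8 = 2.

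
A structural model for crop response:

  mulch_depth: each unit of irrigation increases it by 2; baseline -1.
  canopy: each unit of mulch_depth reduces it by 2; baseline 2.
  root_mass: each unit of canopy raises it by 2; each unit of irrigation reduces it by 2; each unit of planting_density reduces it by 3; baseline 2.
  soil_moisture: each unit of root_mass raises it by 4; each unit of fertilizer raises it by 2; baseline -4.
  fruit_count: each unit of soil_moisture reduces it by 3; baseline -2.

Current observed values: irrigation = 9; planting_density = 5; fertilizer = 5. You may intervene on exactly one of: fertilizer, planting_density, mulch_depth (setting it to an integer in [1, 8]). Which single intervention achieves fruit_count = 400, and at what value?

set mulch_depth = 2

Intervening on fertilizer: fruit_count = -6*fertilizer + 1150. Reaching 400 requires fertilizer = 125, outside [1, 8].
Intervening on planting_density: fruit_count = 36*planting_density + 940. Reaching 400 requires planting_density = -15, outside [1, 8].
Intervening on mulch_depth: with other inputs at their observed values, fruit_count = 48*mulch_depth + 304. Solving for 400 gives mulch_depth = 2, within [1, 8].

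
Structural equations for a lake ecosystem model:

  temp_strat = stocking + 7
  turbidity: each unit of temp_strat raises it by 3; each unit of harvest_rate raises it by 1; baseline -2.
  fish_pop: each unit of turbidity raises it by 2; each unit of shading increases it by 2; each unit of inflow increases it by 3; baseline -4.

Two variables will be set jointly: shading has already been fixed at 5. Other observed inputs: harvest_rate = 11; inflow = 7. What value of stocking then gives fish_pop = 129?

stocking = 7

With shading held at 5:
Substituting into the turbidity equation gives turbidity = 3*stocking + 30.
Substituting into the fish_pop equation gives fish_pop = 6*stocking + 87.
Solve 6*stocking + 87 = 129: stocking = (129 - 87) / 6 = 7.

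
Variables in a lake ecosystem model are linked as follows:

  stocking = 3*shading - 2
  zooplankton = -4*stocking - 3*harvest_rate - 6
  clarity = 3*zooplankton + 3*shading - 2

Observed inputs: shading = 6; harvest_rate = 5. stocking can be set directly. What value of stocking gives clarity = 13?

Intervening on stocking fixes its value directly, overriding its dependence on shading.
Substituting into the zooplankton equation gives zooplankton = -4*stocking - 21.
Substituting into the clarity equation gives clarity = -12*stocking - 47.
Solve -12*stocking - 47 = 13: stocking = (13 + 47) / -12 = -5.

stocking = -5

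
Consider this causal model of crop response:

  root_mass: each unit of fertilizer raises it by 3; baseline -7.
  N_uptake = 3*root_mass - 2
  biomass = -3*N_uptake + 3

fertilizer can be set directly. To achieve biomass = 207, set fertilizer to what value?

fertilizer = -5

Substituting into the N_uptake equation gives N_uptake = 9*fertilizer - 23.
biomass becomes -27*fertilizer + 72.
Solve -27*fertilizer + 72 = 207: fertilizer = (207 - 72) / -27 = -5.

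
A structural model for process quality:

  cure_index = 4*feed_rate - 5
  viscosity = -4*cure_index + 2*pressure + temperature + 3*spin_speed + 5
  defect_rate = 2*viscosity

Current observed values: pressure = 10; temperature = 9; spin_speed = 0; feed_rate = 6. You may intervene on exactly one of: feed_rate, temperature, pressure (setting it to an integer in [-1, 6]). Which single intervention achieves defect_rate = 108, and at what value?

Intervening on feed_rate: with other inputs at their observed values, defect_rate = -32*feed_rate + 108. Solving for 108 gives feed_rate = 0, within [-1, 6].
Intervening on temperature: defect_rate = 2*temperature - 102. Reaching 108 requires temperature = 105, outside [-1, 6].
Intervening on pressure: defect_rate = 4*pressure - 124. Reaching 108 requires pressure = 58, outside [-1, 6].

set feed_rate = 0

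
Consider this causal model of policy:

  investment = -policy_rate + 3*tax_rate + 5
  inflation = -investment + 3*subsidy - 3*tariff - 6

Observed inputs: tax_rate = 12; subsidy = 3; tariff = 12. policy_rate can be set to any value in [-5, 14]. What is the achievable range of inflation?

Substituting into the investment equation gives investment = -policy_rate + 41.
Substituting into the inflation equation gives inflation = policy_rate - 74.
Linear in policy_rate, so extremes are at the endpoints: policy_rate = -5 gives inflation = -79; policy_rate = 14 gives inflation = -60.

-79 to -60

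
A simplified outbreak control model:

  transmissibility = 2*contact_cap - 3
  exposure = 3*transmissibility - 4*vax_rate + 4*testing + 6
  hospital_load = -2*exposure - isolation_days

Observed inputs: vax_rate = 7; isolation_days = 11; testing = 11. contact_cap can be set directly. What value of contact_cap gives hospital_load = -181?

Substituting into the exposure equation gives exposure = 6*contact_cap + 13.
Substituting into the hospital_load equation gives hospital_load = -12*contact_cap - 37.
Solve -12*contact_cap - 37 = -181: contact_cap = (-181 + 37) / -12 = 12.

contact_cap = 12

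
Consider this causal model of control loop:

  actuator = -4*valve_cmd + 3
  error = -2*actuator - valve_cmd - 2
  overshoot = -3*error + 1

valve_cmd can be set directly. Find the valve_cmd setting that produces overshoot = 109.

Substituting into the error equation gives error = 7*valve_cmd - 8.
This gives overshoot = -21*valve_cmd + 25.
Solve -21*valve_cmd + 25 = 109: valve_cmd = (109 - 25) / -21 = -4.

valve_cmd = -4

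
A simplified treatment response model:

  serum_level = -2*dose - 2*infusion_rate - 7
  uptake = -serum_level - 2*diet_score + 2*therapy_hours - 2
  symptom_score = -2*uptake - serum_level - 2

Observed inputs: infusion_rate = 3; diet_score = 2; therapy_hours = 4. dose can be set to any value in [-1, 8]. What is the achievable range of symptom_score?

Substituting into the serum_level equation gives serum_level = -2*dose - 13.
This gives uptake = 2*dose + 15.
So symptom_score = -2*dose - 19.
Linear in dose, so extremes are at the endpoints: dose = -1 gives symptom_score = -17; dose = 8 gives symptom_score = -35.

-35 to -17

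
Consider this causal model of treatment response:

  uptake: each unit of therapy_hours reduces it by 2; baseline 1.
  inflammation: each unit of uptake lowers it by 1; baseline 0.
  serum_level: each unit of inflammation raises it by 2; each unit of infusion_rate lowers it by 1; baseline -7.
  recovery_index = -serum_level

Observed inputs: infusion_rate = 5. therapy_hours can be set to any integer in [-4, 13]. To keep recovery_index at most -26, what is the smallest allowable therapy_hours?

Substituting into the inflammation equation gives inflammation = 2*therapy_hours - 1.
Substituting into the serum_level equation gives serum_level = 4*therapy_hours - 14.
Substituting into the recovery_index equation gives recovery_index = -4*therapy_hours + 14.
Require -4*therapy_hours + 14 ≤ -26, so therapy_hours ≥ 10.
The smallest integer in [-4, 13] satisfying this is 10.

therapy_hours = 10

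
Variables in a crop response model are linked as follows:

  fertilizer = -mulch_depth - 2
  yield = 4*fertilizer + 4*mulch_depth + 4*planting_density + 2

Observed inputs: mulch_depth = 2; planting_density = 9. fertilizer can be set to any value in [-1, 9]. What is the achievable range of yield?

Intervening on fertilizer fixes its value directly, overriding its dependence on mulch_depth.
Substituting into the yield equation gives yield = 4*fertilizer + 46.
Linear in fertilizer, so extremes are at the endpoints: fertilizer = -1 gives yield = 42; fertilizer = 9 gives yield = 82.

42 to 82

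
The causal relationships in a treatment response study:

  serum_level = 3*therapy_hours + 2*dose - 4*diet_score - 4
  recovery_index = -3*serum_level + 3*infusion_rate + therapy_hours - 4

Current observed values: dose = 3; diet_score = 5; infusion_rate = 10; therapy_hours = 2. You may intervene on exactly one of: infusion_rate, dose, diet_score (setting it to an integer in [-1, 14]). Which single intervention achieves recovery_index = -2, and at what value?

Intervening on infusion_rate: recovery_index = 3*infusion_rate + 34. Reaching -2 requires infusion_rate = -12, outside [-1, 14].
Intervening on dose: with other inputs at their observed values, recovery_index = -6*dose + 82. Solving for -2 gives dose = 14, within [-1, 14].
Intervening on diet_score: recovery_index = 12*diet_score + 4. Reaching -2 requires diet_score = -1/2, not an integer.

set dose = 14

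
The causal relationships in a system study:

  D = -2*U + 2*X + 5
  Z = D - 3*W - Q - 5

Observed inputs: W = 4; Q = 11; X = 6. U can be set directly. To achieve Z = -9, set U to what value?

U = -1

Substituting into the D equation gives D = -2*U + 17.
Substituting into the Z equation gives Z = -2*U - 11.
Solve -2*U - 11 = -9: U = (-9 + 11) / -2 = -1.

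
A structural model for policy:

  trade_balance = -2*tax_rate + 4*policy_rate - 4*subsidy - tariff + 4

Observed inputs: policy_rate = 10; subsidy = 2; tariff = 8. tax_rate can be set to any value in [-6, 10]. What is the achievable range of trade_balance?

Substituting into the trade_balance equation gives trade_balance = -2*tax_rate + 28.
Linear in tax_rate, so extremes are at the endpoints: tax_rate = -6 gives trade_balance = 40; tax_rate = 10 gives trade_balance = 8.

8 to 40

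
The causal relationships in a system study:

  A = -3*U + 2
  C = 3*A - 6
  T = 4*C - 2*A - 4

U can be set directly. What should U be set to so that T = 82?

Substituting into the C equation gives C = -9*U.
So T = -30*U - 8.
Solve -30*U - 8 = 82: U = (82 + 8) / -30 = -3.

U = -3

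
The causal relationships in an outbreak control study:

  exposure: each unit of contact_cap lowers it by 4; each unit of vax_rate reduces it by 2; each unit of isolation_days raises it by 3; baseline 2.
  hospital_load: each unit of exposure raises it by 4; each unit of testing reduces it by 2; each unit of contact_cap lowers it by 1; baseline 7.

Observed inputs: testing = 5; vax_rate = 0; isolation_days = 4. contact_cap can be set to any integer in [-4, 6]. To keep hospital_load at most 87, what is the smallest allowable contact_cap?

contact_cap = -2

Substituting into the exposure equation gives exposure = -4*contact_cap + 14.
Substituting into the hospital_load equation gives hospital_load = -17*contact_cap + 53.
Require -17*contact_cap + 53 ≤ 87, so contact_cap ≥ -2.
The smallest integer in [-4, 6] satisfying this is -2.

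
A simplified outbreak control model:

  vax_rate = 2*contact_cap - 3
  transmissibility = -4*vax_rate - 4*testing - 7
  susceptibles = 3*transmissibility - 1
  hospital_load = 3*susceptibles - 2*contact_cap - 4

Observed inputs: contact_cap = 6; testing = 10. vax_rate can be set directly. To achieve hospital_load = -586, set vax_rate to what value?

vax_rate = 4

Intervening on vax_rate fixes its value directly, overriding its dependence on contact_cap.
Substituting into the transmissibility equation gives transmissibility = -4*vax_rate - 47.
So susceptibles = -12*vax_rate - 142.
Substituting into the hospital_load equation gives hospital_load = -36*vax_rate - 442.
Solve -36*vax_rate - 442 = -586: vax_rate = (-586 + 442) / -36 = 4.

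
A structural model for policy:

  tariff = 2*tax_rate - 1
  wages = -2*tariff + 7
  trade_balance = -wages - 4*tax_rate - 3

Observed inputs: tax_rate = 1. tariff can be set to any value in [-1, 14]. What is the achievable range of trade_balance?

-16 to 14

Intervening on tariff fixes its value directly, overriding its dependence on tax_rate.
Substituting into the trade_balance equation gives trade_balance = 2*tariff - 14.
Linear in tariff, so extremes are at the endpoints: tariff = -1 gives trade_balance = -16; tariff = 14 gives trade_balance = 14.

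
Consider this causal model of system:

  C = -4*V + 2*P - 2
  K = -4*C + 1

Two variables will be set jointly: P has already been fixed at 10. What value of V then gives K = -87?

With P held at 10:
Substituting into the C equation gives C = -4*V + 18.
This gives K = 16*V - 71.
Solve 16*V - 71 = -87: V = (-87 + 71) / 16 = -1.

V = -1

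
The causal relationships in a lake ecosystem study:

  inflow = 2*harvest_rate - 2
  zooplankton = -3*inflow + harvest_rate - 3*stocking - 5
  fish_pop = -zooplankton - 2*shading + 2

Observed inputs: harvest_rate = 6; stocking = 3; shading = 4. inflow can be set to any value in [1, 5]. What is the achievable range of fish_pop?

Intervening on inflow fixes its value directly, overriding its dependence on harvest_rate.
Substituting into the zooplankton equation gives zooplankton = -3*inflow - 8.
This gives fish_pop = 3*inflow + 2.
Linear in inflow, so extremes are at the endpoints: inflow = 1 gives fish_pop = 5; inflow = 5 gives fish_pop = 17.

5 to 17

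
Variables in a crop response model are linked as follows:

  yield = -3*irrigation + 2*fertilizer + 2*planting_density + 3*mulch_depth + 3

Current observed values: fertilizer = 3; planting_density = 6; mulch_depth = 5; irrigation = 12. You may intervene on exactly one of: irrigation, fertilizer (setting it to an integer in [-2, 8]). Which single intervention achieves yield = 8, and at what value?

set fertilizer = 7

Intervening on irrigation: yield = -3*irrigation + 36. Reaching 8 requires irrigation = 28/3, not an integer.
Intervening on fertilizer: with other inputs at their observed values, yield = 2*fertilizer - 6. Solving for 8 gives fertilizer = 7, within [-2, 8].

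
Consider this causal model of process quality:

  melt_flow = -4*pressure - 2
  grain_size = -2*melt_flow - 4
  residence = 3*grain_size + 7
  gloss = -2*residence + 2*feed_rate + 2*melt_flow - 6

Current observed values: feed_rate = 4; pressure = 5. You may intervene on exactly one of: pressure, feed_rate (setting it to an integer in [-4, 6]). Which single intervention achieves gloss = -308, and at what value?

set feed_rate = -2

Intervening on pressure: gloss = -56*pressure - 16. Reaching -308 requires pressure = 73/14, not an integer.
Intervening on feed_rate: with other inputs at their observed values, gloss = 2*feed_rate - 304. Solving for -308 gives feed_rate = -2, within [-4, 6].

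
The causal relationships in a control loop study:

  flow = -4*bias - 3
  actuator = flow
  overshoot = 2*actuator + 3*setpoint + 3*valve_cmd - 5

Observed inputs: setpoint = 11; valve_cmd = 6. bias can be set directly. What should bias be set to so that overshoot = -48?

bias = 11

Substituting into the actuator equation gives actuator = -4*bias - 3.
Substituting into the overshoot equation gives overshoot = -8*bias + 40.
Solve -8*bias + 40 = -48: bias = (-48 - 40) / -8 = 11.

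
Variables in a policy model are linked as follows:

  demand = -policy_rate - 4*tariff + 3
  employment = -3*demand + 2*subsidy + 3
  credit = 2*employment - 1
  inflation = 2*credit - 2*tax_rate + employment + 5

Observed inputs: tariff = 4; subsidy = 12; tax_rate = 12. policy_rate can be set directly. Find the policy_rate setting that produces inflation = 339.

Substituting into the demand equation gives demand = -policy_rate - 13.
employment becomes 3*policy_rate + 66.
Substituting into the credit equation gives credit = 6*policy_rate + 131.
Substituting into the inflation equation gives inflation = 15*policy_rate + 309.
Solve 15*policy_rate + 309 = 339: policy_rate = (339 - 309) / 15 = 2.

policy_rate = 2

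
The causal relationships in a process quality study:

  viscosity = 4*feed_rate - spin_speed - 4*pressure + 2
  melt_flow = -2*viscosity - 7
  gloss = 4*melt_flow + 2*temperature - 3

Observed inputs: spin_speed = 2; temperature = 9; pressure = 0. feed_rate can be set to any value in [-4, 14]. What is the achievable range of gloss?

-461 to 115

Substituting into the viscosity equation gives viscosity = 4*feed_rate.
melt_flow becomes -8*feed_rate - 7.
Substituting into the gloss equation gives gloss = -32*feed_rate - 13.
Linear in feed_rate, so extremes are at the endpoints: feed_rate = -4 gives gloss = 115; feed_rate = 14 gives gloss = -461.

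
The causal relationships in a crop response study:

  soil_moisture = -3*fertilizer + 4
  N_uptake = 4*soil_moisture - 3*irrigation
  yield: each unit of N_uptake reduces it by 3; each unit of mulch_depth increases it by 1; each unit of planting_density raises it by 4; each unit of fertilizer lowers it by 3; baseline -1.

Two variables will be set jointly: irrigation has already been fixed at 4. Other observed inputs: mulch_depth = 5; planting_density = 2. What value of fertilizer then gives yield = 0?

With irrigation held at 4:
Substituting into the N_uptake equation gives N_uptake = -12*fertilizer + 4.
Substituting into the yield equation gives yield = 33*fertilizer.
Solve 33*fertilizer = 0: fertilizer = 0 / 33 = 0.

fertilizer = 0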